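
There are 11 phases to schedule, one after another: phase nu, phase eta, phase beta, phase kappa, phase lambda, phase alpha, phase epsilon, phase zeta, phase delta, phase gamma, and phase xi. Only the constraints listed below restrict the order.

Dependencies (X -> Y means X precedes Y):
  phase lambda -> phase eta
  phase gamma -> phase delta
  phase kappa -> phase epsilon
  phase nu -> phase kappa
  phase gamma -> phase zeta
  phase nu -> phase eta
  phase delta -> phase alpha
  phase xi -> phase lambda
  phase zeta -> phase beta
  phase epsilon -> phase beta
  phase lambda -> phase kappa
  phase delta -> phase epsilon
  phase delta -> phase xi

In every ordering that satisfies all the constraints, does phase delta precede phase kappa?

Following the dependencies: phase delta → phase xi → phase lambda → phase kappa.
So phase delta must precede phase kappa in any valid ordering.

Yes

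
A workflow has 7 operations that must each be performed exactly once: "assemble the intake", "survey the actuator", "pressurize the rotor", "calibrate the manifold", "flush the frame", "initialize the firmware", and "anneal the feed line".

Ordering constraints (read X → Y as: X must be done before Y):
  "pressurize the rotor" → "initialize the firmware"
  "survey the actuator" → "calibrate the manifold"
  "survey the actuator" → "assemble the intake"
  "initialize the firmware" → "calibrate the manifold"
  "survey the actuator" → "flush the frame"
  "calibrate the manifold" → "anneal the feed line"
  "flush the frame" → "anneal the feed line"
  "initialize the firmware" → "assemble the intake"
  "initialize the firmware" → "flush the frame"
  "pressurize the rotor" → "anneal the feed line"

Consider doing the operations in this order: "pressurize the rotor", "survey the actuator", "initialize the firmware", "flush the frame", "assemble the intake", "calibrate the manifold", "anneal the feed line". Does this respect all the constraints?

Yes

Checking each listed constraint against this order: for instance, "pressurize the rotor" is in position 1 and "anneal the feed line" in position 7, so that constraint holds — and the remaining constraints check out the same way.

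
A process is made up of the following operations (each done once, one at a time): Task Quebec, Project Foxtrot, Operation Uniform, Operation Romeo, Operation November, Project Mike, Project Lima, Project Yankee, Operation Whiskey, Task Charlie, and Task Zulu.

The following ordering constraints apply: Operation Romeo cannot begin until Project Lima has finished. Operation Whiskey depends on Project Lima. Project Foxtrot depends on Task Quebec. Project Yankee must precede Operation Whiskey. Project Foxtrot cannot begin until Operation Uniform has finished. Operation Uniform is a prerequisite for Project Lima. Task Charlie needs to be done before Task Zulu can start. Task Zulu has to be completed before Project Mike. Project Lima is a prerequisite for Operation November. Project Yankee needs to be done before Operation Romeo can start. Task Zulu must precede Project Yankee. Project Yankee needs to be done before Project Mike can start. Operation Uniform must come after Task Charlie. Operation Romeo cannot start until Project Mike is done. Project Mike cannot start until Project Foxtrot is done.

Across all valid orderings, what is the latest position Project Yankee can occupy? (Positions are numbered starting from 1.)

The operations that are forced after Project Yankee, directly or by a chain of constraints, are Operation Romeo, Project Mike, Operation Whiskey. That's 3 operations.
So at least 3 operations follow Project Yankee, putting Project Yankee no later than position 8. That position is achievable by scheduling everything else first.

8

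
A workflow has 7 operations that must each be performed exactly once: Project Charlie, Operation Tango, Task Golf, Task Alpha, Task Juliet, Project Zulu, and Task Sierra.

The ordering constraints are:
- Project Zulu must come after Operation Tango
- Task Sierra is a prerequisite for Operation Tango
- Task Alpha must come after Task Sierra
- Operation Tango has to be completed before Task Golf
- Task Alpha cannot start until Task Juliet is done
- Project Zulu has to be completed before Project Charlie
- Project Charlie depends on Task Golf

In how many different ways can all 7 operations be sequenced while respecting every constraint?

40

2 operations have no prerequisites (Task Juliet, Task Sierra), so any of them could come first.
Systematically extending each partial ordering one operation at a time and counting, there are 40 complete orderings.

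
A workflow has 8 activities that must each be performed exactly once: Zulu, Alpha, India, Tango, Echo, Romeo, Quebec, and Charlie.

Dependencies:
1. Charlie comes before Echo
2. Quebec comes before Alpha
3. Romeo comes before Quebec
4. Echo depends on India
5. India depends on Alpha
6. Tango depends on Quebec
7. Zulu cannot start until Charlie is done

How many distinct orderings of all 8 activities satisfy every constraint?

106

The activities with no prerequisites are Romeo, Charlie; any of them can be placed first.
Counting all ways to extend the partial order to a total order gives 106.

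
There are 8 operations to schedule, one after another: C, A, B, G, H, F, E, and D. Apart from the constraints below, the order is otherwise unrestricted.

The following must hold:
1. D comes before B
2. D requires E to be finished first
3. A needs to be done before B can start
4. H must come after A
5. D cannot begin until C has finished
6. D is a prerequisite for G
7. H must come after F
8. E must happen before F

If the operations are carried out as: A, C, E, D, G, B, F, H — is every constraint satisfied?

Every stated constraint is respected: A sits at position 1, ahead of H at position 8, and each of the other listed pairs likewise has the predecessor earlier in the sequence.

Yes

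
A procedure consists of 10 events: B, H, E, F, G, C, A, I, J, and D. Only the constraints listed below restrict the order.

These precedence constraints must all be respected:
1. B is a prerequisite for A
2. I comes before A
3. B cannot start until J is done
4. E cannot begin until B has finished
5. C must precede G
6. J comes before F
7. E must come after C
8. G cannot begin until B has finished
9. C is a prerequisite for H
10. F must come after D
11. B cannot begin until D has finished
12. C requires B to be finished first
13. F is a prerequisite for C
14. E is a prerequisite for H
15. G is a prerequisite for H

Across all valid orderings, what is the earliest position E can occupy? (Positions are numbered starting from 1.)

Working backwards through the constraints from E, its full set of required predecessors is B, F, C, J, D — 5 of them.
So at minimum 5 events come before E, putting E no earlier than position 6. That position is achievable by scheduling exactly those predecessors first.

6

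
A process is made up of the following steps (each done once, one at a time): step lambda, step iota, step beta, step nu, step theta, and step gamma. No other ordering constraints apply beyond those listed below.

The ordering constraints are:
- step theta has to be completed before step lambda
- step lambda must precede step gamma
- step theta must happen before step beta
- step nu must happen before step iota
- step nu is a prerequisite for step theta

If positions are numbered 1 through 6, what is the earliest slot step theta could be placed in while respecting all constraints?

Working backwards through the constraints from step theta, its only required predecessor is step nu.
With 1 mandatory predecessor, the earliest step theta can sit is position 1+1 = 2, and placing just that one first achieves it.

2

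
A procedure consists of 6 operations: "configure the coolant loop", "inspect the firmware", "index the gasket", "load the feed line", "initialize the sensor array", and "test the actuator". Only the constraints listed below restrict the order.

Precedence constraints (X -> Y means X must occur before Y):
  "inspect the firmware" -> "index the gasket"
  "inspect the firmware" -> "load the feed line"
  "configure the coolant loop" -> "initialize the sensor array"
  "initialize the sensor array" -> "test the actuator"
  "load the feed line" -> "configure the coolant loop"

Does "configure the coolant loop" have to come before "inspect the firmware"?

No

There is a chain "inspect the firmware" → "load the feed line" → "configure the coolant loop", which puts "inspect the firmware" before "configure the coolant loop".
So "configure the coolant loop" never precedes "inspect the firmware".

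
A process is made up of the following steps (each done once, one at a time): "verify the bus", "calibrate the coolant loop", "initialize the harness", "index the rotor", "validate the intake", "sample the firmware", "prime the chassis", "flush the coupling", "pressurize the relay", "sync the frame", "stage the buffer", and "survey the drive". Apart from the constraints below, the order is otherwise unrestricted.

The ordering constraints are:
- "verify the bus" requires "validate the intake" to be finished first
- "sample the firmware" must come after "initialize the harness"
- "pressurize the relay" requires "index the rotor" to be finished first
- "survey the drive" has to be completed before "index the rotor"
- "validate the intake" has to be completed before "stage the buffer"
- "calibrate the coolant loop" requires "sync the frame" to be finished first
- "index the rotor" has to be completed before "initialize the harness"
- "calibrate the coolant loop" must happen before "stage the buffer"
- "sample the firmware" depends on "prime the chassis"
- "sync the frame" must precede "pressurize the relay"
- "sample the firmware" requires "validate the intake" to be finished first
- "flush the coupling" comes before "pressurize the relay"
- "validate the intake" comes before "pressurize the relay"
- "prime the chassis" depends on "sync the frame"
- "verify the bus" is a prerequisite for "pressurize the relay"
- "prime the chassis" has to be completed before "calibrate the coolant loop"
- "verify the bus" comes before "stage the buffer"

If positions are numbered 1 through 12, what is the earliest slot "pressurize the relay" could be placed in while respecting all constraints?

The steps that are forced before "pressurize the relay", directly or transitively, are "verify the bus", "index the rotor", "validate the intake", "flush the coupling", "sync the frame", "survey the drive". That's 6 steps.
So at minimum 6 steps come before "pressurize the relay", putting "pressurize the relay" no earlier than position 7. That position is achievable by scheduling exactly those predecessors first.

7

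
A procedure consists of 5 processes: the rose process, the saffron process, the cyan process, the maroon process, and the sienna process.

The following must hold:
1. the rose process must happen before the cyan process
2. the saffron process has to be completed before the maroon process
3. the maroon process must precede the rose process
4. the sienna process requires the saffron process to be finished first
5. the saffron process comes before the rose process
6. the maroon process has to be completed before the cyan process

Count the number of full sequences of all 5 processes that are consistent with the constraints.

4

The saffron process is the only process with nothing required before it, so every ordering starts there.
Systematically extending each partial ordering one process at a time and counting, there are 4 complete orderings.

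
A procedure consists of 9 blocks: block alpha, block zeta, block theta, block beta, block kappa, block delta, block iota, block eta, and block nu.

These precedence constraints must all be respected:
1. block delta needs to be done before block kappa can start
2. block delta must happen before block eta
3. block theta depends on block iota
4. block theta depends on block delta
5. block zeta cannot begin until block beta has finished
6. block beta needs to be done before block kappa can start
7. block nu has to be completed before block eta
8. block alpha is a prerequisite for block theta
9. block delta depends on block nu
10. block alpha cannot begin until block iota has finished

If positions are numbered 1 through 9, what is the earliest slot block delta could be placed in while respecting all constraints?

Working backwards through the constraints from block delta, its only required predecessor is block nu.
With 1 mandatory predecessor, the earliest block delta can sit is position 1+1 = 2, and placing just that one first achieves it.

2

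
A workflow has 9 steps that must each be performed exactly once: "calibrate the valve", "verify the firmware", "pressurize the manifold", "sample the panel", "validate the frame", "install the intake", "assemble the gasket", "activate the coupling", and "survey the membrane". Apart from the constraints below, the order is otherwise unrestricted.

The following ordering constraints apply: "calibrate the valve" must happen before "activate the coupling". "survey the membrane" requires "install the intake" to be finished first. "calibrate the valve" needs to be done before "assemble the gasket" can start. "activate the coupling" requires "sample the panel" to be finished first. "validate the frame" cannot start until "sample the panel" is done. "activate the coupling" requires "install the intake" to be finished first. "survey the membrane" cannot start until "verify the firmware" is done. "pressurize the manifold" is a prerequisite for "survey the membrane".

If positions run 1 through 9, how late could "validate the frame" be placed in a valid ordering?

9

No constraint forces any step after "validate the frame", so it can be placed last, in position 9.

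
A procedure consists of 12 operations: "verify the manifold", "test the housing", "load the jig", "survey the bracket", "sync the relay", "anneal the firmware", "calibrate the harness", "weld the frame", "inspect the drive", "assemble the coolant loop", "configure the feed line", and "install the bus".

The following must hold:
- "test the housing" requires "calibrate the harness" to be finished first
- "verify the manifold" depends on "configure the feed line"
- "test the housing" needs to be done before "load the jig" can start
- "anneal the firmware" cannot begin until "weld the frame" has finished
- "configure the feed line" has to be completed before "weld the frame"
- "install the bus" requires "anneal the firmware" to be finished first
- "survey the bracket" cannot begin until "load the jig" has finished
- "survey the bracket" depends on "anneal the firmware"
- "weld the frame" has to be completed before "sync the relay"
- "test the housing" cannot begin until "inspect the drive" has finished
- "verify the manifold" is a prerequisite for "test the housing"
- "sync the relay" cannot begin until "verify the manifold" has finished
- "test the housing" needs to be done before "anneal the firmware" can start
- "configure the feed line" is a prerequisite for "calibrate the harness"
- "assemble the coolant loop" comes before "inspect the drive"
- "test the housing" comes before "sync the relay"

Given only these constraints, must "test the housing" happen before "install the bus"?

Tracing the constraints gives a chain: "test the housing" → "anneal the firmware" → "install the bus".
So "test the housing" must precede "install the bus" in any valid ordering.

Yes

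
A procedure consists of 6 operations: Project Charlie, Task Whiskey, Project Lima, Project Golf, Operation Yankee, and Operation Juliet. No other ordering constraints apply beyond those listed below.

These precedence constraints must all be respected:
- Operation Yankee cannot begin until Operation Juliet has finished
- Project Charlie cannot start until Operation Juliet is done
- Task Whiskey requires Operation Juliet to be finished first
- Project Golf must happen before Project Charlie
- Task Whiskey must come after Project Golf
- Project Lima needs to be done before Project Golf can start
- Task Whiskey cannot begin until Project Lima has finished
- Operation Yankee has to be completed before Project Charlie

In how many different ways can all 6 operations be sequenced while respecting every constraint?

The operations with no prerequisites are Project Lima, Operation Juliet; any of them can be placed first.
Enumerating by repeatedly choosing an available operation (one whose prerequisites are all placed) gives 15 distinct complete orderings.

15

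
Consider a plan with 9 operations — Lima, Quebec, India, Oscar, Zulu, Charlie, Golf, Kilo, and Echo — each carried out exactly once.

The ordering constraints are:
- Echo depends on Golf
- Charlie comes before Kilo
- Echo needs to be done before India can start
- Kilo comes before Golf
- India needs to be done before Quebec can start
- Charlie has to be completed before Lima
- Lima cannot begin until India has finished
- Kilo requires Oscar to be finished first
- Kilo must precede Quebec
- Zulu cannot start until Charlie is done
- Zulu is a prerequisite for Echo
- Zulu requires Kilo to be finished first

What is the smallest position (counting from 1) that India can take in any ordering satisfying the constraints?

7

Working backwards through the constraints from India, its full set of required predecessors is Oscar, Zulu, Charlie, Golf, Kilo, Echo — 6 of them.
So at minimum 6 operations come before India, putting India no earlier than position 7. That position is achievable by scheduling exactly those predecessors first.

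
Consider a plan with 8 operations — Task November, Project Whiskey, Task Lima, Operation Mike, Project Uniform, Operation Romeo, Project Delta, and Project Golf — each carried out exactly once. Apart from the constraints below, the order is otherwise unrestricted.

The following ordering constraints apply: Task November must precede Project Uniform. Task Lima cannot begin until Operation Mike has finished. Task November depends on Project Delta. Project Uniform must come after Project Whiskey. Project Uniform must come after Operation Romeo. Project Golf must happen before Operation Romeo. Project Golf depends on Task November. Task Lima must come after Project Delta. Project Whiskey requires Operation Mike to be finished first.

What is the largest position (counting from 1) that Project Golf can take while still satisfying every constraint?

6

Following every chain forward from Project Golf, the operations that must come later are Project Uniform, Operation Romeo — 2 of them.
With 2 mandatory successors out of 8 operations total, the latest slot for Project Golf is 8−2 = 6, and it's reachable by doing all non-successors before Project Golf.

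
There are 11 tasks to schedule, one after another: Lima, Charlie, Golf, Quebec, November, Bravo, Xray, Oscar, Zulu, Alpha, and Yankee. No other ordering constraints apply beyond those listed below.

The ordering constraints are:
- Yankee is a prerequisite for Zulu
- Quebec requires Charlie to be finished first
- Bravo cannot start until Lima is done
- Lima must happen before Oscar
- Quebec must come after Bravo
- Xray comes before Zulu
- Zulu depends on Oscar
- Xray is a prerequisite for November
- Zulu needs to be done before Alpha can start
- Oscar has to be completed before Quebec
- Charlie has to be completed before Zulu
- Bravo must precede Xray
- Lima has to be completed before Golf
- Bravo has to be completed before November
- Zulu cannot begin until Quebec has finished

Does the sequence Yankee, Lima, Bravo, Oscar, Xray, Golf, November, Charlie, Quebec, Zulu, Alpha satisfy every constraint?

Checking each listed constraint against this order: for instance, Yankee is in position 1 and Zulu in position 10, so that constraint holds — and the remaining constraints check out the same way.

Yes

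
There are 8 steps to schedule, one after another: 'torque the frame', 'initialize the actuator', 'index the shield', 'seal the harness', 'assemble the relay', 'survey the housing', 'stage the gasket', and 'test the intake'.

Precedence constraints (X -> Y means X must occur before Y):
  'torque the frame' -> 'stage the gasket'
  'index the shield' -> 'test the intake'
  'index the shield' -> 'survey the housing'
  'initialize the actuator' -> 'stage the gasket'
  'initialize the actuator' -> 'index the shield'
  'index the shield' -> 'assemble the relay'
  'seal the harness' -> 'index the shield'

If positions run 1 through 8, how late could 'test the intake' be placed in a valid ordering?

No constraint forces any step after 'test the intake', so it can be placed last, in position 8.

8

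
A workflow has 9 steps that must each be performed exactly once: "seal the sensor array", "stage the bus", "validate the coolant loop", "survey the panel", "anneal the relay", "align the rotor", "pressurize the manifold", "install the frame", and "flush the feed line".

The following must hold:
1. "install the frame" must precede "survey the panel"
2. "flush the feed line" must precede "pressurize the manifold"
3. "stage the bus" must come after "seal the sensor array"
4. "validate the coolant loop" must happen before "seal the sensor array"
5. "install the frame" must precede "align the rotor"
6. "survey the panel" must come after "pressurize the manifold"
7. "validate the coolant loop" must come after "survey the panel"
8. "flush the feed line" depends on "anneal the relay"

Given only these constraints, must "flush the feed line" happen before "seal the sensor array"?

Yes

There is a constraint chain "flush the feed line" → "pressurize the manifold" → "survey the panel" → "validate the coolant loop" → "seal the sensor array".
That forces "flush the feed line" before "seal the sensor array" in every valid schedule.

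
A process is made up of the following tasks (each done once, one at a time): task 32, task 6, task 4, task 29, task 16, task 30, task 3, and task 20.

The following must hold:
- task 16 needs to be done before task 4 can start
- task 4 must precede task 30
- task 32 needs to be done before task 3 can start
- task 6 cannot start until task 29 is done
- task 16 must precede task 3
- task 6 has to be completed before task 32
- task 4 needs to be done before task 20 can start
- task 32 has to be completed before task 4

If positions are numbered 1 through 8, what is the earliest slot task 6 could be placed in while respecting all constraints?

2

The only task forced before task 6 (directly or transitively) is task 29.
So at minimum 1 task comes before task 6, putting task 6 no earlier than position 2. That position is achievable by scheduling exactly that predecessor first.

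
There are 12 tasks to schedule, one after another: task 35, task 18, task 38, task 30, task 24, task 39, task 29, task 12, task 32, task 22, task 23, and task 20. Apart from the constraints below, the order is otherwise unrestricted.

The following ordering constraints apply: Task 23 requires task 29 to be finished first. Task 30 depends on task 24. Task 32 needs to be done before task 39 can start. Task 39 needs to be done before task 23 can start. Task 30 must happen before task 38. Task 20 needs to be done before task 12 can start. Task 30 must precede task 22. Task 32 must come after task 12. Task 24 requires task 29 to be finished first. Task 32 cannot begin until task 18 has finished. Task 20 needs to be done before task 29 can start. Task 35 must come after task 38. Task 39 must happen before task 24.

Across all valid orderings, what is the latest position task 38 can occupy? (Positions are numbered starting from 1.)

11

The only task forced after task 38 (directly or by a chain) is task 35.
With 1 mandatory successor out of 12 tasks total, the latest slot for task 38 is 12−1 = 11, and it's reachable by doing all non-successors before task 38.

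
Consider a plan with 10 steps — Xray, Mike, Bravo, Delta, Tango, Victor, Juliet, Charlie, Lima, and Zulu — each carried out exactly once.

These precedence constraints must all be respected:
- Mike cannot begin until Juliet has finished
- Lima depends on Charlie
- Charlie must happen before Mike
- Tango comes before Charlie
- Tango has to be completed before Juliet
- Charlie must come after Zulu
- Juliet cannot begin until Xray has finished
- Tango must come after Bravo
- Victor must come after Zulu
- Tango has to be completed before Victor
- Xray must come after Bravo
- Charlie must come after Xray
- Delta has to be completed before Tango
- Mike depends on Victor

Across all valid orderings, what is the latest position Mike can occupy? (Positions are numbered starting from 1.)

10

Mike has no required successors, so nothing stops it from going last (position 10).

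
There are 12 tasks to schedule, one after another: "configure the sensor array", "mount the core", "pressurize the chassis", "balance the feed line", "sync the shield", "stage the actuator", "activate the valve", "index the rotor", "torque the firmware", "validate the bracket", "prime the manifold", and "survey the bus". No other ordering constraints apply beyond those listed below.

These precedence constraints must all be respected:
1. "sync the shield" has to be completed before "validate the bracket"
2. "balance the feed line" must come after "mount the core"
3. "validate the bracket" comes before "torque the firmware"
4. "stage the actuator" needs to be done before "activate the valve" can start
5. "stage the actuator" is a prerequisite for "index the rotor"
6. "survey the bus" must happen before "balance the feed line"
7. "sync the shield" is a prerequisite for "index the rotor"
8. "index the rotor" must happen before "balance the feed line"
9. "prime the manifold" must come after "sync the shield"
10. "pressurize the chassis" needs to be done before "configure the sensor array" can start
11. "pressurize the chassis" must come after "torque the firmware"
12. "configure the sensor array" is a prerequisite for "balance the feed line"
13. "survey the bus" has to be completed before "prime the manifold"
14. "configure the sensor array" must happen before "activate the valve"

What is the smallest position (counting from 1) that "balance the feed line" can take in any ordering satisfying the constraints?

The tasks that are forced before "balance the feed line", directly or transitively, are "configure the sensor array", "mount the core", "pressurize the chassis", "sync the shield", "stage the actuator", "index the rotor", "torque the firmware", "validate the bracket", "survey the bus". That's 9 tasks.
So at minimum 9 tasks come before "balance the feed line", putting "balance the feed line" no earlier than position 10. That position is achievable by scheduling exactly those predecessors first.

10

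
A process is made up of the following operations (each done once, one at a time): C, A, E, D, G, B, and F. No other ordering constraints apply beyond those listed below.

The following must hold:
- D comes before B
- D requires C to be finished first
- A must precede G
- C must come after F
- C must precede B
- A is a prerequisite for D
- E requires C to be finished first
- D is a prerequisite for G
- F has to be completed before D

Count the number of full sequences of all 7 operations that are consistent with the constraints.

26

The operations with no prerequisites are A, F; any of them can be placed first.
Systematically extending each partial ordering one operation at a time and counting, there are 26 complete orderings.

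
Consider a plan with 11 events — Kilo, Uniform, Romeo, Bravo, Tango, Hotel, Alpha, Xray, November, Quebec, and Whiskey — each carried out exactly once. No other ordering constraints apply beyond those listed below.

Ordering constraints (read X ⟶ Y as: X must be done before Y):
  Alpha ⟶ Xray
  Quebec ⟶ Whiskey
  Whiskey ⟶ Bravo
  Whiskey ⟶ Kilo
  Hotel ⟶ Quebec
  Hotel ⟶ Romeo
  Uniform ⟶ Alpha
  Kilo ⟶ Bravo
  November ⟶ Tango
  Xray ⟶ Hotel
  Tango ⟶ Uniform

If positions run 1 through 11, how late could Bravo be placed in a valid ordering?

11

No constraint forces any event after Bravo, so it can be placed last, in position 11.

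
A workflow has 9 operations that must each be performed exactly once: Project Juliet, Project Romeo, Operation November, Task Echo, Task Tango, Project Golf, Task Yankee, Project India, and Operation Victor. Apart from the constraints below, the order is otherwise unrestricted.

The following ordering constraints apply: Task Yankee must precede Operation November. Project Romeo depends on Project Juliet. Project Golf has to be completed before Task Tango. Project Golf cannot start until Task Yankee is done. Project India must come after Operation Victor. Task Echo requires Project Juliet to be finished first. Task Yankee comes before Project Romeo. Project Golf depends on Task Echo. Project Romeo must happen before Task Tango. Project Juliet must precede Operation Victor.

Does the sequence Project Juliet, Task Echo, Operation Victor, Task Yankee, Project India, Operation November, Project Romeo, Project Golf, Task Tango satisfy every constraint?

Yes

Every stated constraint is respected: Task Echo sits at position 2, ahead of Project Golf at position 8, and each of the other listed pairs likewise has the predecessor earlier in the sequence.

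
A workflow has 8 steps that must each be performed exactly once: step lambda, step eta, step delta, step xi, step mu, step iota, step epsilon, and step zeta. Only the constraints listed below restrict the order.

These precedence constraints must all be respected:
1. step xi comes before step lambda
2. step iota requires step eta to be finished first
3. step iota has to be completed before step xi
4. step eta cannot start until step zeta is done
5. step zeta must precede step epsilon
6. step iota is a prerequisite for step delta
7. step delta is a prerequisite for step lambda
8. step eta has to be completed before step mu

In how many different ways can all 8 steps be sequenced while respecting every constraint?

Step zeta is the only step with nothing required before it, so every ordering starts there.
Counting all ways to extend the partial order to a total order gives 70.

70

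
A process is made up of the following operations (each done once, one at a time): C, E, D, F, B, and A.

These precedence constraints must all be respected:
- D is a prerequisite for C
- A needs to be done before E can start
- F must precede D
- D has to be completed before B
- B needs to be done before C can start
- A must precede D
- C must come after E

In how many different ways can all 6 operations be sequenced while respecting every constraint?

The operations with no prerequisites are F, A; any of them can be placed first.
Systematically extending each partial ordering one operation at a time and counting, there are 7 complete orderings.

7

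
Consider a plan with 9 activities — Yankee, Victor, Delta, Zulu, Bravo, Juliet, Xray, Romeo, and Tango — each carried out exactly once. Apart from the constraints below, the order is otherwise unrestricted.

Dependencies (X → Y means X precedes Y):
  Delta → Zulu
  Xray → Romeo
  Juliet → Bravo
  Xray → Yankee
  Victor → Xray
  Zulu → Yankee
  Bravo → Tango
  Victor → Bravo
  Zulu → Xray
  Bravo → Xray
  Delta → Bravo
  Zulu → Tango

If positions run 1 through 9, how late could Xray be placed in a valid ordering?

The activities that are forced after Xray, directly or by a chain of constraints, are Yankee, Romeo. That's 2 activities.
With 2 mandatory successors out of 9 activities total, the latest slot for Xray is 9−2 = 7, and it's reachable by doing all non-successors before Xray.

7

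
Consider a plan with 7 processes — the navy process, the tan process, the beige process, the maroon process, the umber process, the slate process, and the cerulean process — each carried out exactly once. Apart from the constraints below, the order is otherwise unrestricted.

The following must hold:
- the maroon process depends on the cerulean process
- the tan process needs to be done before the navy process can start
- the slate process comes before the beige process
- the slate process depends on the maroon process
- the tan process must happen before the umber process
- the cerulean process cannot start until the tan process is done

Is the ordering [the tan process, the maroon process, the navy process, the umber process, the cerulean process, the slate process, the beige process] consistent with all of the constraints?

Here the cerulean process comes after the maroon process.
Since the cerulean process is required before the maroon process, the ordering is invalid.

No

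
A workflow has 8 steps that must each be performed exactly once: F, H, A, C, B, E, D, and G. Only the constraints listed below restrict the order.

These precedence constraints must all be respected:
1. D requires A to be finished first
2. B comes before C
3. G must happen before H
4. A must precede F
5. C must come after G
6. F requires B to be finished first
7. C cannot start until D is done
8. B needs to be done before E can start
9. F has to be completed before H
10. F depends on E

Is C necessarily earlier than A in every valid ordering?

No

The constraints actually force A before C (via A → D → C), not the other way around.
So C never precedes A.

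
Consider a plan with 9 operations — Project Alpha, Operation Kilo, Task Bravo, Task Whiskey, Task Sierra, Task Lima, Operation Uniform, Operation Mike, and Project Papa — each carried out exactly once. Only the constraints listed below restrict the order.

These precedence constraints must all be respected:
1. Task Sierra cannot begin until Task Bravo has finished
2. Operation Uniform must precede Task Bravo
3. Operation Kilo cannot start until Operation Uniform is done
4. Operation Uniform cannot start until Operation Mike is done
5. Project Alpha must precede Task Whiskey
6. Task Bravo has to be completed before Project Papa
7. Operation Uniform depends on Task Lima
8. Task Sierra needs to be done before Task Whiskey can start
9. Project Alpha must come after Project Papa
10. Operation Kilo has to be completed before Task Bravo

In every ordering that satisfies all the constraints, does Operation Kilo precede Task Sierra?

Chaining the stated constraints: Operation Kilo → Task Bravo → Task Sierra.
So Operation Kilo must precede Task Sierra in any valid ordering.

Yes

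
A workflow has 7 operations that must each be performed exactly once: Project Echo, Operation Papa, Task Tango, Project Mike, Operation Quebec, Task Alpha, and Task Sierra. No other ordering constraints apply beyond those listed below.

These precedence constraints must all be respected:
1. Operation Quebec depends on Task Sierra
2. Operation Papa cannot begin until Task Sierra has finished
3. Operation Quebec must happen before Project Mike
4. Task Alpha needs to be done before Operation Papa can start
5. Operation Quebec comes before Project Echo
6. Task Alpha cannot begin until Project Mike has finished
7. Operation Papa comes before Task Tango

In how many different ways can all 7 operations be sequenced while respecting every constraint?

5

Only Task Sierra has no prerequisites, so it must go first.
Counting all ways to extend the partial order to a total order gives 5.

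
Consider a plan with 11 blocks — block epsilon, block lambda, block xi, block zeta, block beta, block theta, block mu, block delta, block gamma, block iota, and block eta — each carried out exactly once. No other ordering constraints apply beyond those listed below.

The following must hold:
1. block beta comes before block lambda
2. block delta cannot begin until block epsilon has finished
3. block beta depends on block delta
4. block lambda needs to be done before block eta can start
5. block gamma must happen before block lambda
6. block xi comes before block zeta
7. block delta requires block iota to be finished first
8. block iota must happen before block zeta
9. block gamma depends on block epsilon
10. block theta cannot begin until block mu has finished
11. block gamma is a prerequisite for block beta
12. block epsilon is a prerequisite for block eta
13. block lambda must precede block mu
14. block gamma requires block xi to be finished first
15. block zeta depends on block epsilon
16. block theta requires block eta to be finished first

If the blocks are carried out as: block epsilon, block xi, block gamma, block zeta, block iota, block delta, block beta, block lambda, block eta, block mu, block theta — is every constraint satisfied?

Here block iota comes after block zeta.
But one of the constraints requires block iota before block zeta, so this ordering violates it.

No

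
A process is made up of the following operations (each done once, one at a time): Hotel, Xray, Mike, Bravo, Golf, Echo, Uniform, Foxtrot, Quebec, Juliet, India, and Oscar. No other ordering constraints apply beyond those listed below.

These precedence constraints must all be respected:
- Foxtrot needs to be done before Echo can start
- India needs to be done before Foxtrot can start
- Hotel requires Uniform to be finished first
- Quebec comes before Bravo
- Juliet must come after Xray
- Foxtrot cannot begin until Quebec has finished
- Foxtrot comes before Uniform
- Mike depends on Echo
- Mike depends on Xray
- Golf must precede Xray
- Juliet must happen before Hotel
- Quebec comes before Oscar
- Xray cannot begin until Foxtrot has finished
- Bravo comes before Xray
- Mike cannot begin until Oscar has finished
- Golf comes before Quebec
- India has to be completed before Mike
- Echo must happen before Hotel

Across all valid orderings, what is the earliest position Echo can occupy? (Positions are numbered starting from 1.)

5

Working backwards through the constraints from Echo, its full set of required predecessors is Golf, Foxtrot, Quebec, India — 4 of them.
So at minimum 4 operations come before Echo, putting Echo no earlier than position 5. That position is achievable by scheduling exactly those predecessors first.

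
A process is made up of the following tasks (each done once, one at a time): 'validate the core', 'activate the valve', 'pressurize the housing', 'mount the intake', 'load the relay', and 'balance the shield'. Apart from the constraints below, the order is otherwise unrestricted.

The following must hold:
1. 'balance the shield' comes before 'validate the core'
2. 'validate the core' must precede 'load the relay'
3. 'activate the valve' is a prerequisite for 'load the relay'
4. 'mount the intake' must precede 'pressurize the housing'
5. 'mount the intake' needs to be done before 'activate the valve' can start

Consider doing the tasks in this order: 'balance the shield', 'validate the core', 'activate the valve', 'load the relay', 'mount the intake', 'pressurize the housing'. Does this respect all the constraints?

No

The sequence places 'activate the valve' ahead of 'mount the intake'.
That contradicts the constraint that 'mount the intake' must precede 'activate the valve'.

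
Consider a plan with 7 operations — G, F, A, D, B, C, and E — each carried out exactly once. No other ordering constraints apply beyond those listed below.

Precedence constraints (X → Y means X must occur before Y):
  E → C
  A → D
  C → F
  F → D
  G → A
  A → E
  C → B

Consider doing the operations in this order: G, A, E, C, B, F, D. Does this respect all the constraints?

Yes

Going through the constraints one by one, each required predecessor appears earlier in the sequence than its dependent — e.g. A (position 2) is before D (position 7), as required.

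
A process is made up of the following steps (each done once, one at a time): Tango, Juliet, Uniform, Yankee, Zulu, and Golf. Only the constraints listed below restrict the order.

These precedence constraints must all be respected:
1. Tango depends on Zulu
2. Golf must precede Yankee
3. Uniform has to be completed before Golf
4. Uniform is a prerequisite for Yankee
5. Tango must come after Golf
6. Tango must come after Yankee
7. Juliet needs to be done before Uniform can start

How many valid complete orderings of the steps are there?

5

2 steps have no prerequisites (Juliet, Zulu), so any of them could come first.
Systematically extending each partial ordering one step at a time and counting, there are 5 complete orderings.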